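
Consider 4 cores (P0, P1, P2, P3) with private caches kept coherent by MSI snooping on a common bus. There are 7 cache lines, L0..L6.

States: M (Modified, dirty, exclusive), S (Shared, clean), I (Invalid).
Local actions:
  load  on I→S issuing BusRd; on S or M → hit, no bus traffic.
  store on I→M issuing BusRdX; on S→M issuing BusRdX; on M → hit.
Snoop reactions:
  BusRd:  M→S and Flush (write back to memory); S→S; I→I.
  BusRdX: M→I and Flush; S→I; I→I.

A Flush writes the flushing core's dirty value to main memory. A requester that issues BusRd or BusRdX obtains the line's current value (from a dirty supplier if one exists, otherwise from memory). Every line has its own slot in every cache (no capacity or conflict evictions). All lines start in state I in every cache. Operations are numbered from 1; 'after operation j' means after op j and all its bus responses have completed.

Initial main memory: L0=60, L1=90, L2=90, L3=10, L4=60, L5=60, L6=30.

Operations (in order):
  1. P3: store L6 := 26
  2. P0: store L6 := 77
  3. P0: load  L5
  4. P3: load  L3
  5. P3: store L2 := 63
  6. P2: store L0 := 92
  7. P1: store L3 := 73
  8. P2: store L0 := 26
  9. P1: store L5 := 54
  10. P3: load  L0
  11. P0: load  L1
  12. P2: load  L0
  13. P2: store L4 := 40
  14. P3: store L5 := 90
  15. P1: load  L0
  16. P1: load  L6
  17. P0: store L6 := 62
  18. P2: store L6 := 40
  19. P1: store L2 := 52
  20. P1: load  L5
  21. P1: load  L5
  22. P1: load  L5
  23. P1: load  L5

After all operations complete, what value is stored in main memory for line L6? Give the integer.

1. P3: store L6 := 26  bus=[BusRdX]  L6: P0=I P1=I P2=I P3=M  mem[L6]=30
2. P0: store L6 := 77  bus=[BusRdX,Flush]  L6: P0=M P1=I P2=I P3=I  mem[L6]=26
3. P0: load  L5  bus=[BusRd]  L5: P0=S P1=I P2=I P3=I  mem[L5]=60
4. P3: load  L3  bus=[BusRd]  L3: P0=I P1=I P2=I P3=S  mem[L3]=10
5. P3: store L2 := 63  bus=[BusRdX]  L2: P0=I P1=I P2=I P3=M  mem[L2]=90
6. P2: store L0 := 92  bus=[BusRdX]  L0: P0=I P1=I P2=M P3=I  mem[L0]=60
7. P1: store L3 := 73  bus=[BusRdX]  L3: P0=I P1=M P2=I P3=I  mem[L3]=10
8. P2: store L0 := 26  bus=[-]  L0: P0=I P1=I P2=M P3=I  mem[L0]=60
9. P1: store L5 := 54  bus=[BusRdX]  L5: P0=I P1=M P2=I P3=I  mem[L5]=60
10. P3: load  L0  bus=[BusRd,Flush]  L0: P0=I P1=I P2=S P3=S  mem[L0]=26
11. P0: load  L1  bus=[BusRd]  L1: P0=S P1=I P2=I P3=I  mem[L1]=90
12. P2: load  L0  bus=[-]  L0: P0=I P1=I P2=S P3=S  mem[L0]=26
13. P2: store L4 := 40  bus=[BusRdX]  L4: P0=I P1=I P2=M P3=I  mem[L4]=60
14. P3: store L5 := 90  bus=[BusRdX,Flush]  L5: P0=I P1=I P2=I P3=M  mem[L5]=54
15. P1: load  L0  bus=[BusRd]  L0: P0=I P1=S P2=S P3=S  mem[L0]=26
16. P1: load  L6  bus=[BusRd,Flush]  L6: P0=S P1=S P2=I P3=I  mem[L6]=77
17. P0: store L6 := 62  bus=[BusRdX]  L6: P0=M P1=I P2=I P3=I  mem[L6]=77
18. P2: store L6 := 40  bus=[BusRdX,Flush]  L6: P0=I P1=I P2=M P3=I  mem[L6]=62
19. P1: store L2 := 52  bus=[BusRdX,Flush]  L2: P0=I P1=M P2=I P3=I  mem[L2]=63
20. P1: load  L5  bus=[BusRd,Flush]  L5: P0=I P1=S P2=I P3=S  mem[L5]=90
21. P1: load  L5  bus=[-]  L5: P0=I P1=S P2=I P3=S  mem[L5]=90
22. P1: load  L5  bus=[-]  L5: P0=I P1=S P2=I P3=S  mem[L5]=90
23. P1: load  L5  bus=[-]  L5: P0=I P1=S P2=I P3=S  mem[L5]=90

memory[L6] = 62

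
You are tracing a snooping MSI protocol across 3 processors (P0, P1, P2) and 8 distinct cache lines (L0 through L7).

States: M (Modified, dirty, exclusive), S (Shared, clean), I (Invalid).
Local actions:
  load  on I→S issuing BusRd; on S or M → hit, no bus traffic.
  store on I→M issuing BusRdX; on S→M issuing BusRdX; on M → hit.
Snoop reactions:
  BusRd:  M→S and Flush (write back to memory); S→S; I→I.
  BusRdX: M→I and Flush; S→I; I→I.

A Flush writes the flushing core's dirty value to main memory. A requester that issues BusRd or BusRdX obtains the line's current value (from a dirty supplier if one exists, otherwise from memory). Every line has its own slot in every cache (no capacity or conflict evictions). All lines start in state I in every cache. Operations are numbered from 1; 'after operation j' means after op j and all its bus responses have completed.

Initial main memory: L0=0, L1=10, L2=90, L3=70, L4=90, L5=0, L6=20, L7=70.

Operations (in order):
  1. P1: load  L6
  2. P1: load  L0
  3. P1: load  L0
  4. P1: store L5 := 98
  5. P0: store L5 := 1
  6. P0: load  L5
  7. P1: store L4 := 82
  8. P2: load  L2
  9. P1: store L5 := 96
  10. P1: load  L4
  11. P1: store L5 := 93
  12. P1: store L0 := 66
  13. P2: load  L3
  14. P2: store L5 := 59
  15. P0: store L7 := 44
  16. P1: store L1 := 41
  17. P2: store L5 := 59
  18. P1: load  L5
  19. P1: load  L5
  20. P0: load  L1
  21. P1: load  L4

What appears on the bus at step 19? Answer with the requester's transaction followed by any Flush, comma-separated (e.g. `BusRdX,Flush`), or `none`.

bus = none

1. P1: load  L6  bus=[BusRd]  L6: P0=I P1=S P2=I  mem[L6]=20
2. P1: load  L0  bus=[BusRd]  L0: P0=I P1=S P2=I  mem[L0]=0
3. P1: load  L0  bus=[-]  L0: P0=I P1=S P2=I  mem[L0]=0
4. P1: store L5 := 98  bus=[BusRdX]  L5: P0=I P1=M P2=I  mem[L5]=0
5. P0: store L5 := 1  bus=[BusRdX,Flush]  L5: P0=M P1=I P2=I  mem[L5]=98
6. P0: load  L5  bus=[-]  L5: P0=M P1=I P2=I  mem[L5]=98
7. P1: store L4 := 82  bus=[BusRdX]  L4: P0=I P1=M P2=I  mem[L4]=90
8. P2: load  L2  bus=[BusRd]  L2: P0=I P1=I P2=S  mem[L2]=90
9. P1: store L5 := 96  bus=[BusRdX,Flush]  L5: P0=I P1=M P2=I  mem[L5]=1
10. P1: load  L4  bus=[-]  L4: P0=I P1=M P2=I  mem[L4]=90
11. P1: store L5 := 93  bus=[-]  L5: P0=I P1=M P2=I  mem[L5]=1
12. P1: store L0 := 66  bus=[BusRdX]  L0: P0=I P1=M P2=I  mem[L0]=0
13. P2: load  L3  bus=[BusRd]  L3: P0=I P1=I P2=S  mem[L3]=70
14. P2: store L5 := 59  bus=[BusRdX,Flush]  L5: P0=I P1=I P2=M  mem[L5]=93
15. P0: store L7 := 44  bus=[BusRdX]  L7: P0=M P1=I P2=I  mem[L7]=70
16. P1: store L1 := 41  bus=[BusRdX]  L1: P0=I P1=M P2=I  mem[L1]=10
17. P2: store L5 := 59  bus=[-]  L5: P0=I P1=I P2=M  mem[L5]=93
18. P1: load  L5  bus=[BusRd,Flush]  L5: P0=I P1=S P2=S  mem[L5]=59
19. P1: load  L5  bus=[-]  L5: P0=I P1=S P2=S  mem[L5]=59
20. P0: load  L1  bus=[BusRd,Flush]  L1: P0=S P1=S P2=I  mem[L1]=41
21. P1: load  L4  bus=[-]  L4: P0=I P1=M P2=I  mem[L4]=90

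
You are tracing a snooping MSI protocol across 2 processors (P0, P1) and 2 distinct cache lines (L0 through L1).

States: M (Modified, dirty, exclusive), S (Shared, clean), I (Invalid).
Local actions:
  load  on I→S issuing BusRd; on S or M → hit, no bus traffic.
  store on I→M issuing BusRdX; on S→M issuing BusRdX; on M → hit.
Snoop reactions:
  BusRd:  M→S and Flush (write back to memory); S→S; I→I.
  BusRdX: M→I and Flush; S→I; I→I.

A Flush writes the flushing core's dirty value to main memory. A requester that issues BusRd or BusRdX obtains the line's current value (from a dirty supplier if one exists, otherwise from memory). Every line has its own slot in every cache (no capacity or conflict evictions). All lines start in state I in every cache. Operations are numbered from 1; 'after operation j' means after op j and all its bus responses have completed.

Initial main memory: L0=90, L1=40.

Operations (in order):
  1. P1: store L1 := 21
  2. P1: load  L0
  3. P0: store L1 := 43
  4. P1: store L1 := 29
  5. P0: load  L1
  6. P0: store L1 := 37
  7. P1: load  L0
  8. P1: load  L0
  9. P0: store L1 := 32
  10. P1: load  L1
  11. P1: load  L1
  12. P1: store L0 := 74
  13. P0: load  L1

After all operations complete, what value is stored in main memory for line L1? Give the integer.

1. P1: store L1 := 21  bus=[BusRdX]  L1: P0=I P1=M  mem[L1]=40
2. P1: load  L0  bus=[BusRd]  L0: P0=I P1=S  mem[L0]=90
3. P0: store L1 := 43  bus=[BusRdX,Flush]  L1: P0=M P1=I  mem[L1]=21
4. P1: store L1 := 29  bus=[BusRdX,Flush]  L1: P0=I P1=M  mem[L1]=43
5. P0: load  L1  bus=[BusRd,Flush]  L1: P0=S P1=S  mem[L1]=29
6. P0: store L1 := 37  bus=[BusRdX]  L1: P0=M P1=I  mem[L1]=29
7. P1: load  L0  bus=[-]  L0: P0=I P1=S  mem[L0]=90
8. P1: load  L0  bus=[-]  L0: P0=I P1=S  mem[L0]=90
9. P0: store L1 := 32  bus=[-]  L1: P0=M P1=I  mem[L1]=29
10. P1: load  L1  bus=[BusRd,Flush]  L1: P0=S P1=S  mem[L1]=32
11. P1: load  L1  bus=[-]  L1: P0=S P1=S  mem[L1]=32
12. P1: store L0 := 74  bus=[BusRdX]  L0: P0=I P1=M  mem[L0]=90
13. P0: load  L1  bus=[-]  L1: P0=S P1=S  mem[L1]=32

memory[L1] = 32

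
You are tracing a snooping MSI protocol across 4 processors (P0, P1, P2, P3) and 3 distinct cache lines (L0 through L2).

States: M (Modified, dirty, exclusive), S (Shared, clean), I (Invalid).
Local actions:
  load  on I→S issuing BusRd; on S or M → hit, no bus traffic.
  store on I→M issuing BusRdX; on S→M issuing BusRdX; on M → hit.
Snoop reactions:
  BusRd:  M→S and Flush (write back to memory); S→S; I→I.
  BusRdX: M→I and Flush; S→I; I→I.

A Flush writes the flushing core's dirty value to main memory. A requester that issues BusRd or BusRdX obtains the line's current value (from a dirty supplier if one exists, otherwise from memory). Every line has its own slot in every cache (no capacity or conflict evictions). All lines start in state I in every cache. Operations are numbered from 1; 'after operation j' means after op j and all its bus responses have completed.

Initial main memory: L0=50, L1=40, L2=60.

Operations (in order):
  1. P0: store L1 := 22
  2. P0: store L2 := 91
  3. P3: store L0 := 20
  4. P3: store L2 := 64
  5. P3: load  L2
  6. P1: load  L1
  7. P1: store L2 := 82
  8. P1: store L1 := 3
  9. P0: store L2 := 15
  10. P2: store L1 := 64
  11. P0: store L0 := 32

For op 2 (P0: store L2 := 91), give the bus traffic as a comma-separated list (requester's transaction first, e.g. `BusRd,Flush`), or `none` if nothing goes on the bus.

bus = BusRdX

1. P0: store L1 := 22  bus=[BusRdX]  L1: P0=M P1=I P2=I P3=I  mem[L1]=40
2. P0: store L2 := 91  bus=[BusRdX]  L2: P0=M P1=I P2=I P3=I  mem[L2]=60
3. P3: store L0 := 20  bus=[BusRdX]  L0: P0=I P1=I P2=I P3=M  mem[L0]=50
4. P3: store L2 := 64  bus=[BusRdX,Flush]  L2: P0=I P1=I P2=I P3=M  mem[L2]=91
5. P3: load  L2  bus=[-]  L2: P0=I P1=I P2=I P3=M  mem[L2]=91
6. P1: load  L1  bus=[BusRd,Flush]  L1: P0=S P1=S P2=I P3=I  mem[L1]=22
7. P1: store L2 := 82  bus=[BusRdX,Flush]  L2: P0=I P1=M P2=I P3=I  mem[L2]=64
8. P1: store L1 := 3  bus=[BusRdX]  L1: P0=I P1=M P2=I P3=I  mem[L1]=22
9. P0: store L2 := 15  bus=[BusRdX,Flush]  L2: P0=M P1=I P2=I P3=I  mem[L2]=82
10. P2: store L1 := 64  bus=[BusRdX,Flush]  L1: P0=I P1=I P2=M P3=I  mem[L1]=3
11. P0: store L0 := 32  bus=[BusRdX,Flush]  L0: P0=M P1=I P2=I P3=I  mem[L0]=20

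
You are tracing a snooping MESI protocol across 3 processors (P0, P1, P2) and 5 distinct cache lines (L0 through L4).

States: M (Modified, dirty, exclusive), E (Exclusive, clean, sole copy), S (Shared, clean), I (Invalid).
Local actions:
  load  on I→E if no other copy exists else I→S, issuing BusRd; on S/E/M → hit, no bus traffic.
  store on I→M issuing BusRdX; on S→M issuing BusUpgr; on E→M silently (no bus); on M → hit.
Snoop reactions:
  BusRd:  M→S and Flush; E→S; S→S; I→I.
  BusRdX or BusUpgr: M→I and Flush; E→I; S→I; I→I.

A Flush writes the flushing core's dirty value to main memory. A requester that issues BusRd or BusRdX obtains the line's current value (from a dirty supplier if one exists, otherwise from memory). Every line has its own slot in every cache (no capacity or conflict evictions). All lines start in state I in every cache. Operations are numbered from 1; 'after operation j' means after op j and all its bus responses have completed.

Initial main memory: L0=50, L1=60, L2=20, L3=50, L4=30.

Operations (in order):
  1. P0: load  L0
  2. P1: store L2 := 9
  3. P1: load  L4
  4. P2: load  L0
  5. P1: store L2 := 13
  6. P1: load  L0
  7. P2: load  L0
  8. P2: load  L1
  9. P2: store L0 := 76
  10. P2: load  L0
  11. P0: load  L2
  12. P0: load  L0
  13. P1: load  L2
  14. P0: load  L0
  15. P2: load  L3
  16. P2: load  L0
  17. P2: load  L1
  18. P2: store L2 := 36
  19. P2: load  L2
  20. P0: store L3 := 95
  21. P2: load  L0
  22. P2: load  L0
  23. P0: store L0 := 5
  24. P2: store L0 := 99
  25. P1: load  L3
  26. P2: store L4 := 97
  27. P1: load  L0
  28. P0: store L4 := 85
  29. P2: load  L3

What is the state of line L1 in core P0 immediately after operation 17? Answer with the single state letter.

  op1 P0: load  L0 → E/I/I on L0; bus BusRd; mem=50
  op2 P1: store L2 := 9 → I/M/I on L2; bus BusRdX; mem=20
  op3 P1: load  L4 → I/E/I on L4; bus BusRd; mem=30
  op4 P2: load  L0 → S/I/S on L0; bus BusRd; mem=50
  op5 P1: store L2 := 13 → I/M/I on L2; bus (none); mem=20
  op6 P1: load  L0 → S/S/S on L0; bus BusRd; mem=50
  op7 P2: load  L0 → S/S/S on L0; bus (none); mem=50
  op8 P2: load  L1 → I/I/E on L1; bus BusRd; mem=60
  op9 P2: store L0 := 76 → I/I/M on L0; bus BusUpgr; mem=50
  op10 P2: load  L0 → I/I/M on L0; bus (none); mem=50
  op11 P0: load  L2 → S/S/I on L2; bus BusRd Flush; mem=13
  op12 P0: load  L0 → S/I/S on L0; bus BusRd Flush; mem=76
  op13 P1: load  L2 → S/S/I on L2; bus (none); mem=13
  op14 P0: load  L0 → S/I/S on L0; bus (none); mem=76
  op15 P2: load  L3 → I/I/E on L3; bus BusRd; mem=50
  op16 P2: load  L0 → S/I/S on L0; bus (none); mem=76
  op17 P2: load  L1 → I/I/E on L1; bus (none); mem=60
  op18 P2: store L2 := 36 → I/I/M on L2; bus BusRdX; mem=13
  op19 P2: load  L2 → I/I/M on L2; bus (none); mem=13
  op20 P0: store L3 := 95 → M/I/I on L3; bus BusRdX; mem=50
  op21 P2: load  L0 → S/I/S on L0; bus (none); mem=76
  op22 P2: load  L0 → S/I/S on L0; bus (none); mem=76
  op23 P0: store L0 := 5 → M/I/I on L0; bus BusUpgr; mem=76
  op24 P2: store L0 := 99 → I/I/M on L0; bus BusRdX Flush; mem=5
  op25 P1: load  L3 → S/S/I on L3; bus BusRd Flush; mem=95
  op26 P2: store L4 := 97 → I/I/M on L4; bus BusRdX; mem=30
  op27 P1: load  L0 → I/S/S on L0; bus BusRd Flush; mem=99
  op28 P0: store L4 := 85 → M/I/I on L4; bus BusRdX Flush; mem=97
  op29 P2: load  L3 → S/S/S on L3; bus BusRd; mem=95

state = I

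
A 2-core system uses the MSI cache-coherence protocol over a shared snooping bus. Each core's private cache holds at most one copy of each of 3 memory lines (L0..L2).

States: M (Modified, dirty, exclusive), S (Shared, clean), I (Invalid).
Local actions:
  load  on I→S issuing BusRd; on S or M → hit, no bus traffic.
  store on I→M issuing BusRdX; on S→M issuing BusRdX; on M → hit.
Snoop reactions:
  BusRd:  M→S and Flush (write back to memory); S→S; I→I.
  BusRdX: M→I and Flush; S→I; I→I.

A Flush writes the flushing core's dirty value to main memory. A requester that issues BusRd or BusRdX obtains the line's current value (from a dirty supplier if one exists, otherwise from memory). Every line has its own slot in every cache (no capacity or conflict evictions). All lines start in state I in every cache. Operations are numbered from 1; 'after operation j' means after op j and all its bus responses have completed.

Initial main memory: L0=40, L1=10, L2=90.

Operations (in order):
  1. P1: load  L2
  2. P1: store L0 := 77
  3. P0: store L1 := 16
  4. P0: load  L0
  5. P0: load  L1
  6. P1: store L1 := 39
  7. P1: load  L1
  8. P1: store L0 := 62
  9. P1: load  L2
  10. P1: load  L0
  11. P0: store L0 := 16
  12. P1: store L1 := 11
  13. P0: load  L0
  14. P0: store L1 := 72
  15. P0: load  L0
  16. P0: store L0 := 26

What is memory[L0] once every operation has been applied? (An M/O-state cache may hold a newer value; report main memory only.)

memory[L0] = 62

step 1: P1: load  L2  ⟶  IS  (L2)  txn=BusRd  M[L2]=90
step 2: P1: store L0 := 77  ⟶  IM  (L0)  txn=BusRdX  M[L0]=40
step 3: P0: store L1 := 16  ⟶  MI  (L1)  txn=BusRdX  M[L1]=10
step 4: P0: load  L0  ⟶  SS  (L0)  txn=BusRd+Flush  M[L0]=77
step 5: P0: load  L1  ⟶  MI  (L1)  txn=∅  M[L1]=10
step 6: P1: store L1 := 39  ⟶  IM  (L1)  txn=BusRdX+Flush  M[L1]=16
step 7: P1: load  L1  ⟶  IM  (L1)  txn=∅  M[L1]=16
step 8: P1: store L0 := 62  ⟶  IM  (L0)  txn=BusRdX  M[L0]=77
step 9: P1: load  L2  ⟶  IS  (L2)  txn=∅  M[L2]=90
step 10: P1: load  L0  ⟶  IM  (L0)  txn=∅  M[L0]=77
step 11: P0: store L0 := 16  ⟶  MI  (L0)  txn=BusRdX+Flush  M[L0]=62
step 12: P1: store L1 := 11  ⟶  IM  (L1)  txn=∅  M[L1]=16
step 13: P0: load  L0  ⟶  MI  (L0)  txn=∅  M[L0]=62
step 14: P0: store L1 := 72  ⟶  MI  (L1)  txn=BusRdX+Flush  M[L1]=11
step 15: P0: load  L0  ⟶  MI  (L0)  txn=∅  M[L0]=62
step 16: P0: store L0 := 26  ⟶  MI  (L0)  txn=∅  M[L0]=62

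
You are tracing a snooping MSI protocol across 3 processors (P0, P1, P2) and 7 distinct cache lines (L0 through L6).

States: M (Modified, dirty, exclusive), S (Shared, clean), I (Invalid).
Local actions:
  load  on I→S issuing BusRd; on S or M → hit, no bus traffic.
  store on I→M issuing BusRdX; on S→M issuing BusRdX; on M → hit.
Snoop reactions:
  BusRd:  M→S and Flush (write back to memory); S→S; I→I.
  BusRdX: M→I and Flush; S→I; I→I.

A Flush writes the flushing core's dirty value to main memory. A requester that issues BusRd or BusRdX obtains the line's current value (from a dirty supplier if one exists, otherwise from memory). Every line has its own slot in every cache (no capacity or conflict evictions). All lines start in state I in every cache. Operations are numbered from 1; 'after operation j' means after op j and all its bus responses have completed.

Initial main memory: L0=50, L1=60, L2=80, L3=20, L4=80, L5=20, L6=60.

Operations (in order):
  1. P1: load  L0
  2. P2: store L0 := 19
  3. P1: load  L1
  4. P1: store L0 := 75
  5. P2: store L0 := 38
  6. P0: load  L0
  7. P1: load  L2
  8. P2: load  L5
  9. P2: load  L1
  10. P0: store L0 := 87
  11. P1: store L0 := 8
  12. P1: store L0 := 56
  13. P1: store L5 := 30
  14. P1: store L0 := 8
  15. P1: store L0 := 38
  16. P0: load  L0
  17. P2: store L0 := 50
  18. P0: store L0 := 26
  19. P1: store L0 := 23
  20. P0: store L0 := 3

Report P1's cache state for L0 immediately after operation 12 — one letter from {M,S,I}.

[1] P1: load  L0 | P0:I, P1:S(50), P2:I | bus: BusRd
[2] P2: store L0 := 19 | P0:I, P1:I, P2:M(19) | bus: BusRdX
[3] P1: load  L1 | P0:I, P1:S(60), P2:I | bus: BusRd
[4] P1: store L0 := 75 | P0:I, P1:M(75), P2:I | bus: BusRdX,Flush
[5] P2: store L0 := 38 | P0:I, P1:I, P2:M(38) | bus: BusRdX,Flush
[6] P0: load  L0 | P0:S(38), P1:I, P2:S(38) | bus: BusRd,Flush
[7] P1: load  L2 | P0:I, P1:S(80), P2:I | bus: BusRd
[8] P2: load  L5 | P0:I, P1:I, P2:S(20) | bus: BusRd
[9] P2: load  L1 | P0:I, P1:S(60), P2:S(60) | bus: BusRd
[10] P0: store L0 := 87 | P0:M(87), P1:I, P2:I | bus: BusRdX
[11] P1: store L0 := 8 | P0:I, P1:M(8), P2:I | bus: BusRdX,Flush
[12] P1: store L0 := 56 | P0:I, P1:M(56), P2:I | bus: none
[13] P1: store L5 := 30 | P0:I, P1:M(30), P2:I | bus: BusRdX
[14] P1: store L0 := 8 | P0:I, P1:M(8), P2:I | bus: none
[15] P1: store L0 := 38 | P0:I, P1:M(38), P2:I | bus: none
[16] P0: load  L0 | P0:S(38), P1:S(38), P2:I | bus: BusRd,Flush
[17] P2: store L0 := 50 | P0:I, P1:I, P2:M(50) | bus: BusRdX
[18] P0: store L0 := 26 | P0:M(26), P1:I, P2:I | bus: BusRdX,Flush
[19] P1: store L0 := 23 | P0:I, P1:M(23), P2:I | bus: BusRdX,Flush
[20] P0: store L0 := 3 | P0:M(3), P1:I, P2:I | bus: BusRdX,Flush

state = M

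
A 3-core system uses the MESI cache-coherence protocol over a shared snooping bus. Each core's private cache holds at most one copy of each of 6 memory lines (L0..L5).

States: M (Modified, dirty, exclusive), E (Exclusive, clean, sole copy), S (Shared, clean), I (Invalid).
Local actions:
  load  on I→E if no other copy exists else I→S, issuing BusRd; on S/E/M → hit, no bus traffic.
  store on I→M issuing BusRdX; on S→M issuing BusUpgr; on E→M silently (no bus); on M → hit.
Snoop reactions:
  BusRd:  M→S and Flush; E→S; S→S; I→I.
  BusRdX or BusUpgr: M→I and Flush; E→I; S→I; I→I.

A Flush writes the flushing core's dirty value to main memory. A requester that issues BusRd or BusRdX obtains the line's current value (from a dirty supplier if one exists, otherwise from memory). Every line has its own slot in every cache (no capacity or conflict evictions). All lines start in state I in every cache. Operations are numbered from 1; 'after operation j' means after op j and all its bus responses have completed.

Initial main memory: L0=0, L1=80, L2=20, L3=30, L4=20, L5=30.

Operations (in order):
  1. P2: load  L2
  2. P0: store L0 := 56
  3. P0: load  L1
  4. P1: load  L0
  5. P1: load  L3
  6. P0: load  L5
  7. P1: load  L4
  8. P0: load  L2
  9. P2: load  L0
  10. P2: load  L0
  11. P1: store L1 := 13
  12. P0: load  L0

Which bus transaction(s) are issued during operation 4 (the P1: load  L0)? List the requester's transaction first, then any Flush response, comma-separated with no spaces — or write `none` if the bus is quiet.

bus = BusRd,Flush

1. P2: load  L2  bus=[BusRd]  L2: P0=I P1=I P2=E  mem[L2]=20
2. P0: store L0 := 56  bus=[BusRdX]  L0: P0=M P1=I P2=I  mem[L0]=0
3. P0: load  L1  bus=[BusRd]  L1: P0=E P1=I P2=I  mem[L1]=80
4. P1: load  L0  bus=[BusRd,Flush]  L0: P0=S P1=S P2=I  mem[L0]=56
5. P1: load  L3  bus=[BusRd]  L3: P0=I P1=E P2=I  mem[L3]=30
6. P0: load  L5  bus=[BusRd]  L5: P0=E P1=I P2=I  mem[L5]=30
7. P1: load  L4  bus=[BusRd]  L4: P0=I P1=E P2=I  mem[L4]=20
8. P0: load  L2  bus=[BusRd]  L2: P0=S P1=I P2=S  mem[L2]=20
9. P2: load  L0  bus=[BusRd]  L0: P0=S P1=S P2=S  mem[L0]=56
10. P2: load  L0  bus=[-]  L0: P0=S P1=S P2=S  mem[L0]=56
11. P1: store L1 := 13  bus=[BusRdX]  L1: P0=I P1=M P2=I  mem[L1]=80
12. P0: load  L0  bus=[-]  L0: P0=S P1=S P2=S  mem[L0]=56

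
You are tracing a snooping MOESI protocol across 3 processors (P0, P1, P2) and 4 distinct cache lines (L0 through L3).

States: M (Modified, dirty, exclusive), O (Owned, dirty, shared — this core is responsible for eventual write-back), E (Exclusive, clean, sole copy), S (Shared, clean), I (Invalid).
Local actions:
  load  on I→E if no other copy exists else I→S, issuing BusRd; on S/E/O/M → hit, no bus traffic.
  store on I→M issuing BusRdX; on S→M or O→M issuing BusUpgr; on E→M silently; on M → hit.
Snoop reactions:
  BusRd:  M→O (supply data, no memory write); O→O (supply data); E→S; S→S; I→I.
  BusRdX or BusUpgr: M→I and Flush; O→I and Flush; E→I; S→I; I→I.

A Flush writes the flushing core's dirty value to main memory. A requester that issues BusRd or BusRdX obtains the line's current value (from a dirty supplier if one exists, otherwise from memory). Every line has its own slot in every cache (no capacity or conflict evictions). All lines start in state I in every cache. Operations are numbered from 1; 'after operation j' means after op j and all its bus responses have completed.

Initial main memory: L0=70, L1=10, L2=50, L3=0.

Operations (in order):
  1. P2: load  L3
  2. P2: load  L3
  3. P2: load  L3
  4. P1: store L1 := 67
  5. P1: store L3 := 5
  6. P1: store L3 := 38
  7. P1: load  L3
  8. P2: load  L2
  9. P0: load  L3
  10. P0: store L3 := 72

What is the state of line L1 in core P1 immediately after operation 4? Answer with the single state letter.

state = M

1. P2: load  L3  bus=[BusRd]  L3: P0=I P1=I P2=E  mem[L3]=0
2. P2: load  L3  bus=[-]  L3: P0=I P1=I P2=E  mem[L3]=0
3. P2: load  L3  bus=[-]  L3: P0=I P1=I P2=E  mem[L3]=0
4. P1: store L1 := 67  bus=[BusRdX]  L1: P0=I P1=M P2=I  mem[L1]=10
5. P1: store L3 := 5  bus=[BusRdX]  L3: P0=I P1=M P2=I  mem[L3]=0
6. P1: store L3 := 38  bus=[-]  L3: P0=I P1=M P2=I  mem[L3]=0
7. P1: load  L3  bus=[-]  L3: P0=I P1=M P2=I  mem[L3]=0
8. P2: load  L2  bus=[BusRd]  L2: P0=I P1=I P2=E  mem[L2]=50
9. P0: load  L3  bus=[BusRd]  L3: P0=S P1=O P2=I  mem[L3]=0
10. P0: store L3 := 72  bus=[BusUpgr,Flush]  L3: P0=M P1=I P2=I  mem[L3]=38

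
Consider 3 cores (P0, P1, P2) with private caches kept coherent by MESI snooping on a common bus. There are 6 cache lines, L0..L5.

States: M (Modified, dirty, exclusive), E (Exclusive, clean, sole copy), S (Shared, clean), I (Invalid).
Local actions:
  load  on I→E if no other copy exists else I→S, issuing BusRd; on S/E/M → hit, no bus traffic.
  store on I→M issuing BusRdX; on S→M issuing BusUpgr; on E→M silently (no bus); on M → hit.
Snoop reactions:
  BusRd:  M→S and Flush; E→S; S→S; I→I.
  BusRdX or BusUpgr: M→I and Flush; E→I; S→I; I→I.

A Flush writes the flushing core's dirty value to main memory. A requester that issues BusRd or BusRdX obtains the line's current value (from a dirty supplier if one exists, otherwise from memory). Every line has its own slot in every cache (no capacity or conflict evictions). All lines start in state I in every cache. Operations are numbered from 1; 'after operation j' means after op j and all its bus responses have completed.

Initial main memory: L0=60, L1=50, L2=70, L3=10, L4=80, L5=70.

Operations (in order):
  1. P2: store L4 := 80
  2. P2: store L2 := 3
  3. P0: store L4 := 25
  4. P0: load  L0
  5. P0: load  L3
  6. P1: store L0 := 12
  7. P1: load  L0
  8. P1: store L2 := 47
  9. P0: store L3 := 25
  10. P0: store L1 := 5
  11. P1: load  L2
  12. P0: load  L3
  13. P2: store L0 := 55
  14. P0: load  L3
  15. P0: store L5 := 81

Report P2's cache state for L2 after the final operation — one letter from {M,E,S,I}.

1. P2: store L4 := 80  bus=[BusRdX]  L4: P0=I P1=I P2=M  mem[L4]=80
2. P2: store L2 := 3  bus=[BusRdX]  L2: P0=I P1=I P2=M  mem[L2]=70
3. P0: store L4 := 25  bus=[BusRdX,Flush]  L4: P0=M P1=I P2=I  mem[L4]=80
4. P0: load  L0  bus=[BusRd]  L0: P0=E P1=I P2=I  mem[L0]=60
5. P0: load  L3  bus=[BusRd]  L3: P0=E P1=I P2=I  mem[L3]=10
6. P1: store L0 := 12  bus=[BusRdX]  L0: P0=I P1=M P2=I  mem[L0]=60
7. P1: load  L0  bus=[-]  L0: P0=I P1=M P2=I  mem[L0]=60
8. P1: store L2 := 47  bus=[BusRdX,Flush]  L2: P0=I P1=M P2=I  mem[L2]=3
9. P0: store L3 := 25  bus=[-]  L3: P0=M P1=I P2=I  mem[L3]=10
10. P0: store L1 := 5  bus=[BusRdX]  L1: P0=M P1=I P2=I  mem[L1]=50
11. P1: load  L2  bus=[-]  L2: P0=I P1=M P2=I  mem[L2]=3
12. P0: load  L3  bus=[-]  L3: P0=M P1=I P2=I  mem[L3]=10
13. P2: store L0 := 55  bus=[BusRdX,Flush]  L0: P0=I P1=I P2=M  mem[L0]=12
14. P0: load  L3  bus=[-]  L3: P0=M P1=I P2=I  mem[L3]=10
15. P0: store L5 := 81  bus=[BusRdX]  L5: P0=M P1=I P2=I  mem[L5]=70

state = I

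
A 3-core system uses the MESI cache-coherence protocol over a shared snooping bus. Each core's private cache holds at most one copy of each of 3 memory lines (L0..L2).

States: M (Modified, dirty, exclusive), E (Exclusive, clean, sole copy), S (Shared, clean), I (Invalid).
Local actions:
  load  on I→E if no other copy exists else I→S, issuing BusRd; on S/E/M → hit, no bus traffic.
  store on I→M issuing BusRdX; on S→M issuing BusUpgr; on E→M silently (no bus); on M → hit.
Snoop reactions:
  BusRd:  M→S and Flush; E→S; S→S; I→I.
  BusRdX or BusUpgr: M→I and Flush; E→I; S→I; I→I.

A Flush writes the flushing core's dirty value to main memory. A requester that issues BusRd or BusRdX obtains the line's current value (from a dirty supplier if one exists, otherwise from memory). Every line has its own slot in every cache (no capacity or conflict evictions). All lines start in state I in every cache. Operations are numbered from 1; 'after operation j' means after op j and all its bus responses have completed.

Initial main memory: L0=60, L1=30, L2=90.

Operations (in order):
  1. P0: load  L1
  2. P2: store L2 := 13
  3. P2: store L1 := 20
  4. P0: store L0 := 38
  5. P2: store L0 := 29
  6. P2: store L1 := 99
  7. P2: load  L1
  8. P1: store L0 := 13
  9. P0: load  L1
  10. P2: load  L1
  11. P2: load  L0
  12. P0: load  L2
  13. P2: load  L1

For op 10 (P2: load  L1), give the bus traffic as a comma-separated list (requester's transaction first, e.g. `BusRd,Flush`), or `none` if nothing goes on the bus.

[1] P0: load  L1 | P0:E(30), P1:I, P2:I | bus: BusRd
[2] P2: store L2 := 13 | P0:I, P1:I, P2:M(13) | bus: BusRdX
[3] P2: store L1 := 20 | P0:I, P1:I, P2:M(20) | bus: BusRdX
[4] P0: store L0 := 38 | P0:M(38), P1:I, P2:I | bus: BusRdX
[5] P2: store L0 := 29 | P0:I, P1:I, P2:M(29) | bus: BusRdX,Flush
[6] P2: store L1 := 99 | P0:I, P1:I, P2:M(99) | bus: none
[7] P2: load  L1 | P0:I, P1:I, P2:M(99) | bus: none
[8] P1: store L0 := 13 | P0:I, P1:M(13), P2:I | bus: BusRdX,Flush
[9] P0: load  L1 | P0:S(99), P1:I, P2:S(99) | bus: BusRd,Flush
[10] P2: load  L1 | P0:S(99), P1:I, P2:S(99) | bus: none
[11] P2: load  L0 | P0:I, P1:S(13), P2:S(13) | bus: BusRd,Flush
[12] P0: load  L2 | P0:S(13), P1:I, P2:S(13) | bus: BusRd,Flush
[13] P2: load  L1 | P0:S(99), P1:I, P2:S(99) | bus: none

bus = none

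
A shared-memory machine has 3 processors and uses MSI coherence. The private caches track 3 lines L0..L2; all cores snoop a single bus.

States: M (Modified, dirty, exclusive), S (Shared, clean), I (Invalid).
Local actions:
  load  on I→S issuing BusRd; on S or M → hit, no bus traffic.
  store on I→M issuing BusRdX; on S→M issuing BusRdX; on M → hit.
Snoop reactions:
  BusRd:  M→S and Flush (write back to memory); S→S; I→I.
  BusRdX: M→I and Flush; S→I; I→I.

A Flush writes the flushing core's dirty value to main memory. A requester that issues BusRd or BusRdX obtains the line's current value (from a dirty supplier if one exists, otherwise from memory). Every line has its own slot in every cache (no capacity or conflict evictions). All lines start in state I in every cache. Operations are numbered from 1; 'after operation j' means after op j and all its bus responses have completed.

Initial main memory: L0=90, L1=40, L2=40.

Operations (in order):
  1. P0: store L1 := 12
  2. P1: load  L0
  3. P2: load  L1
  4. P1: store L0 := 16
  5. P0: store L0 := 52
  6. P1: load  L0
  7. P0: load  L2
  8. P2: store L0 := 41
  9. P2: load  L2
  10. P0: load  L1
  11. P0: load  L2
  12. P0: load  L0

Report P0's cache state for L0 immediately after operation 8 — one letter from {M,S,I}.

state = I

1. P0: store L1 := 12  bus=[BusRdX]  L1: P0=M P1=I P2=I  mem[L1]=40
2. P1: load  L0  bus=[BusRd]  L0: P0=I P1=S P2=I  mem[L0]=90
3. P2: load  L1  bus=[BusRd,Flush]  L1: P0=S P1=I P2=S  mem[L1]=12
4. P1: store L0 := 16  bus=[BusRdX]  L0: P0=I P1=M P2=I  mem[L0]=90
5. P0: store L0 := 52  bus=[BusRdX,Flush]  L0: P0=M P1=I P2=I  mem[L0]=16
6. P1: load  L0  bus=[BusRd,Flush]  L0: P0=S P1=S P2=I  mem[L0]=52
7. P0: load  L2  bus=[BusRd]  L2: P0=S P1=I P2=I  mem[L2]=40
8. P2: store L0 := 41  bus=[BusRdX]  L0: P0=I P1=I P2=M  mem[L0]=52
9. P2: load  L2  bus=[BusRd]  L2: P0=S P1=I P2=S  mem[L2]=40
10. P0: load  L1  bus=[-]  L1: P0=S P1=I P2=S  mem[L1]=12
11. P0: load  L2  bus=[-]  L2: P0=S P1=I P2=S  mem[L2]=40
12. P0: load  L0  bus=[BusRd,Flush]  L0: P0=S P1=I P2=S  mem[L0]=41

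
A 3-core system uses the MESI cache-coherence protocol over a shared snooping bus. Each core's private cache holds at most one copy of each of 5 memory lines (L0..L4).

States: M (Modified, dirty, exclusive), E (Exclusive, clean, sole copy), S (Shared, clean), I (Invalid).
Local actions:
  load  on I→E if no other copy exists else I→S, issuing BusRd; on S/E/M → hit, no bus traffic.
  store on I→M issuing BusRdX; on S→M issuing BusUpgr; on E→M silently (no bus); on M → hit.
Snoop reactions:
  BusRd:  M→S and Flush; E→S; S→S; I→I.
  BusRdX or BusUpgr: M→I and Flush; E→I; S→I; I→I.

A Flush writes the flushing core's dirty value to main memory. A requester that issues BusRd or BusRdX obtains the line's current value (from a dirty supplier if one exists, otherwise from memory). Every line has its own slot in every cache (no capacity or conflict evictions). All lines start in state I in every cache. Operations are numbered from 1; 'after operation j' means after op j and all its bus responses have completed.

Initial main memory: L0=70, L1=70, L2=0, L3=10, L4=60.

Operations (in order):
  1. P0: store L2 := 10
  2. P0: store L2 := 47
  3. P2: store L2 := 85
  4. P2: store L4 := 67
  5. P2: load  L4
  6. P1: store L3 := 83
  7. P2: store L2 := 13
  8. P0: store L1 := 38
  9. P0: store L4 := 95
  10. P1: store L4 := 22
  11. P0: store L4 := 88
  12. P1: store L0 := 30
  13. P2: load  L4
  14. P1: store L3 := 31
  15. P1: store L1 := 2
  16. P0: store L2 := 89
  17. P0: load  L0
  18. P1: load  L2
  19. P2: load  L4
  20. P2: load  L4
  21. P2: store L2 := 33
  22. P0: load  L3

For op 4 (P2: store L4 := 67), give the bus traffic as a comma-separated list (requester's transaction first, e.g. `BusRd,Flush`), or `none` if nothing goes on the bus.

bus = BusRdX

  op1 P0: store L2 := 10 → M/I/I on L2; bus BusRdX; mem=0
  op2 P0: store L2 := 47 → M/I/I on L2; bus (none); mem=0
  op3 P2: store L2 := 85 → I/I/M on L2; bus BusRdX Flush; mem=47
  op4 P2: store L4 := 67 → I/I/M on L4; bus BusRdX; mem=60
  op5 P2: load  L4 → I/I/M on L4; bus (none); mem=60
  op6 P1: store L3 := 83 → I/M/I on L3; bus BusRdX; mem=10
  op7 P2: store L2 := 13 → I/I/M on L2; bus (none); mem=47
  op8 P0: store L1 := 38 → M/I/I on L1; bus BusRdX; mem=70
  op9 P0: store L4 := 95 → M/I/I on L4; bus BusRdX Flush; mem=67
  op10 P1: store L4 := 22 → I/M/I on L4; bus BusRdX Flush; mem=95
  op11 P0: store L4 := 88 → M/I/I on L4; bus BusRdX Flush; mem=22
  op12 P1: store L0 := 30 → I/M/I on L0; bus BusRdX; mem=70
  op13 P2: load  L4 → S/I/S on L4; bus BusRd Flush; mem=88
  op14 P1: store L3 := 31 → I/M/I on L3; bus (none); mem=10
  op15 P1: store L1 := 2 → I/M/I on L1; bus BusRdX Flush; mem=38
  op16 P0: store L2 := 89 → M/I/I on L2; bus BusRdX Flush; mem=13
  op17 P0: load  L0 → S/S/I on L0; bus BusRd Flush; mem=30
  op18 P1: load  L2 → S/S/I on L2; bus BusRd Flush; mem=89
  op19 P2: load  L4 → S/I/S on L4; bus (none); mem=88
  op20 P2: load  L4 → S/I/S on L4; bus (none); mem=88
  op21 P2: store L2 := 33 → I/I/M on L2; bus BusRdX; mem=89
  op22 P0: load  L3 → S/S/I on L3; bus BusRd Flush; mem=31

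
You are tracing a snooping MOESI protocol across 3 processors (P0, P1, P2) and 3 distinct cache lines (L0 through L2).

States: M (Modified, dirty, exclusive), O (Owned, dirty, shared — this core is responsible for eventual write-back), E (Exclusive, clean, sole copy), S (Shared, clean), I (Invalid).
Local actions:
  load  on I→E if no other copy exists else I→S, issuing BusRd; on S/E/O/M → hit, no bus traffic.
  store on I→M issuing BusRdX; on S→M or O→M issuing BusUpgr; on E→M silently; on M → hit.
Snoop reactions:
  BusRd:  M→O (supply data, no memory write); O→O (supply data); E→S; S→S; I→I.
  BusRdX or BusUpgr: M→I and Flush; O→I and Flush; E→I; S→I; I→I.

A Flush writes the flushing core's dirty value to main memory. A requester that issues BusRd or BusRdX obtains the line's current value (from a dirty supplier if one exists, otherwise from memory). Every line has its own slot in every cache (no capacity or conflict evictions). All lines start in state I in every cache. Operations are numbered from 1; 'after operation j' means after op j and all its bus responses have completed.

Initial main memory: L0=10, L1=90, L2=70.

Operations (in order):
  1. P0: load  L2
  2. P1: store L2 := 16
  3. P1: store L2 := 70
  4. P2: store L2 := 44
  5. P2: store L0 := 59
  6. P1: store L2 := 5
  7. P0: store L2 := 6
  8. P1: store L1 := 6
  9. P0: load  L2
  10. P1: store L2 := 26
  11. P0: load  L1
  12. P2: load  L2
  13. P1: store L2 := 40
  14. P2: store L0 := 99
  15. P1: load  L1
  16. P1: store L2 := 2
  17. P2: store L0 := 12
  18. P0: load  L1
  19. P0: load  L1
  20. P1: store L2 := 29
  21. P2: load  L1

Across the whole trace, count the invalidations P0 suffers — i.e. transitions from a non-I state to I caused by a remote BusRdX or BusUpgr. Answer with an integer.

  op1 P0: load  L2 → E/I/I on L2; bus BusRd; mem=70
  op2 P1: store L2 := 16 → I/M/I on L2; bus BusRdX; mem=70
  op3 P1: store L2 := 70 → I/M/I on L2; bus (none); mem=70
  op4 P2: store L2 := 44 → I/I/M on L2; bus BusRdX Flush; mem=70
  op5 P2: store L0 := 59 → I/I/M on L0; bus BusRdX; mem=10
  op6 P1: store L2 := 5 → I/M/I on L2; bus BusRdX Flush; mem=44
  op7 P0: store L2 := 6 → M/I/I on L2; bus BusRdX Flush; mem=5
  op8 P1: store L1 := 6 → I/M/I on L1; bus BusRdX; mem=90
  op9 P0: load  L2 → M/I/I on L2; bus (none); mem=5
  op10 P1: store L2 := 26 → I/M/I on L2; bus BusRdX Flush; mem=6
  op11 P0: load  L1 → S/O/I on L1; bus BusRd; mem=90
  op12 P2: load  L2 → I/O/S on L2; bus BusRd; mem=6
  op13 P1: store L2 := 40 → I/M/I on L2; bus BusUpgr; mem=6
  op14 P2: store L0 := 99 → I/I/M on L0; bus (none); mem=10
  op15 P1: load  L1 → S/O/I on L1; bus (none); mem=90
  op16 P1: store L2 := 2 → I/M/I on L2; bus (none); mem=6
  op17 P2: store L0 := 12 → I/I/M on L0; bus (none); mem=10
  op18 P0: load  L1 → S/O/I on L1; bus (none); mem=90
  op19 P0: load  L1 → S/O/I on L1; bus (none); mem=90
  op20 P1: store L2 := 29 → I/M/I on L2; bus (none); mem=6
  op21 P2: load  L1 → S/O/S on L1; bus BusRd; mem=90

invalidations = 2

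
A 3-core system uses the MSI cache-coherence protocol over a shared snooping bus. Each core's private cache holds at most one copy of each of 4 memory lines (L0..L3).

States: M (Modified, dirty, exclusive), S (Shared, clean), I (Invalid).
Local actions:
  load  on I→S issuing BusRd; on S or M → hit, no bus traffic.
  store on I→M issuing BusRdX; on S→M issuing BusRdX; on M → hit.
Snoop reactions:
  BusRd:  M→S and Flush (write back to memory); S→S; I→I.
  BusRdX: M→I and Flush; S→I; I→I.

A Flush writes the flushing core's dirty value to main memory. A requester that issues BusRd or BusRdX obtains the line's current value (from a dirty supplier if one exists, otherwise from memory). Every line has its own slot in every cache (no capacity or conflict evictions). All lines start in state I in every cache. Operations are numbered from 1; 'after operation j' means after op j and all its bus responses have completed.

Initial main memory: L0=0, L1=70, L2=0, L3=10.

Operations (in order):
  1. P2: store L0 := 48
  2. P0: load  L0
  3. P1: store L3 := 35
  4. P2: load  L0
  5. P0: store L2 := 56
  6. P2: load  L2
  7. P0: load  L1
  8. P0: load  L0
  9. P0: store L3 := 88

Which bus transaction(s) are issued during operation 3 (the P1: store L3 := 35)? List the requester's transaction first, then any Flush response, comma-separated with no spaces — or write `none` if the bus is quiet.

  op1 P2: store L0 := 48 → I/I/M on L0; bus BusRdX; mem=0
  op2 P0: load  L0 → S/I/S on L0; bus BusRd Flush; mem=48
  op3 P1: store L3 := 35 → I/M/I on L3; bus BusRdX; mem=10
  op4 P2: load  L0 → S/I/S on L0; bus (none); mem=48
  op5 P0: store L2 := 56 → M/I/I on L2; bus BusRdX; mem=0
  op6 P2: load  L2 → S/I/S on L2; bus BusRd Flush; mem=56
  op7 P0: load  L1 → S/I/I on L1; bus BusRd; mem=70
  op8 P0: load  L0 → S/I/S on L0; bus (none); mem=48
  op9 P0: store L3 := 88 → M/I/I on L3; bus BusRdX Flush; mem=35

bus = BusRdX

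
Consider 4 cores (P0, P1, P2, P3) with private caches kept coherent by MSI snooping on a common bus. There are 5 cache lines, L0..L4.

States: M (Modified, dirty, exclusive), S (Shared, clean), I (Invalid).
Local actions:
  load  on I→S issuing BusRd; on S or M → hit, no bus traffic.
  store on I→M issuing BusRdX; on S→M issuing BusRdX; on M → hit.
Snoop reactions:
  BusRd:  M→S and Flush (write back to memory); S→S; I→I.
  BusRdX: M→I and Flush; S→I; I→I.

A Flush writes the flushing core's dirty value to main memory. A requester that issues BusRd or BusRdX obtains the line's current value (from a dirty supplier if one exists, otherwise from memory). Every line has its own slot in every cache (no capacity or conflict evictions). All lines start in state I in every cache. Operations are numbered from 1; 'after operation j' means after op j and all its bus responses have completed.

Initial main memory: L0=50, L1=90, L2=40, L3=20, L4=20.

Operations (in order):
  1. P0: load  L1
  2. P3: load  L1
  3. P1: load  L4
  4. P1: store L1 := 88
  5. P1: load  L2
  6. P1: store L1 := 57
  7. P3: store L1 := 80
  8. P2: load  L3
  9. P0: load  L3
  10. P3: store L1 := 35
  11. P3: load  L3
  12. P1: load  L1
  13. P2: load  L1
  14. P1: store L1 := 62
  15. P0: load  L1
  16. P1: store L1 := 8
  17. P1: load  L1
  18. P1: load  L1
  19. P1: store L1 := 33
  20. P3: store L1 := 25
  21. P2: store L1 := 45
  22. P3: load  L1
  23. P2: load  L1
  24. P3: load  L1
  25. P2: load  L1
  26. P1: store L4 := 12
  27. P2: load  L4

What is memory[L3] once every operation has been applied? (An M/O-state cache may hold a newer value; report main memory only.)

  op1 P0: load  L1 → S/I/I/I on L1; bus BusRd; mem=90
  op2 P3: load  L1 → S/I/I/S on L1; bus BusRd; mem=90
  op3 P1: load  L4 → I/S/I/I on L4; bus BusRd; mem=20
  op4 P1: store L1 := 88 → I/M/I/I on L1; bus BusRdX; mem=90
  op5 P1: load  L2 → I/S/I/I on L2; bus BusRd; mem=40
  op6 P1: store L1 := 57 → I/M/I/I on L1; bus (none); mem=90
  op7 P3: store L1 := 80 → I/I/I/M on L1; bus BusRdX Flush; mem=57
  op8 P2: load  L3 → I/I/S/I on L3; bus BusRd; mem=20
  op9 P0: load  L3 → S/I/S/I on L3; bus BusRd; mem=20
  op10 P3: store L1 := 35 → I/I/I/M on L1; bus (none); mem=57
  op11 P3: load  L3 → S/I/S/S on L3; bus BusRd; mem=20
  op12 P1: load  L1 → I/S/I/S on L1; bus BusRd Flush; mem=35
  op13 P2: load  L1 → I/S/S/S on L1; bus BusRd; mem=35
  op14 P1: store L1 := 62 → I/M/I/I on L1; bus BusRdX; mem=35
  op15 P0: load  L1 → S/S/I/I on L1; bus BusRd Flush; mem=62
  op16 P1: store L1 := 8 → I/M/I/I on L1; bus BusRdX; mem=62
  op17 P1: load  L1 → I/M/I/I on L1; bus (none); mem=62
  op18 P1: load  L1 → I/M/I/I on L1; bus (none); mem=62
  op19 P1: store L1 := 33 → I/M/I/I on L1; bus (none); mem=62
  op20 P3: store L1 := 25 → I/I/I/M on L1; bus BusRdX Flush; mem=33
  op21 P2: store L1 := 45 → I/I/M/I on L1; bus BusRdX Flush; mem=25
  op22 P3: load  L1 → I/I/S/S on L1; bus BusRd Flush; mem=45
  op23 P2: load  L1 → I/I/S/S on L1; bus (none); mem=45
  op24 P3: load  L1 → I/I/S/S on L1; bus (none); mem=45
  op25 P2: load  L1 → I/I/S/S on L1; bus (none); mem=45
  op26 P1: store L4 := 12 → I/M/I/I on L4; bus BusRdX; mem=20
  op27 P2: load  L4 → I/S/S/I on L4; bus BusRd Flush; mem=12

memory[L3] = 20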